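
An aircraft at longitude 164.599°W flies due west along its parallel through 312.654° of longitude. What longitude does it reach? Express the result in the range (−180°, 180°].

117.253°W

Start at -164.599°; shift −312.654° → -477.253°.
-477.253° lies outside (−180°, 180°]; add 360° → -117.253°.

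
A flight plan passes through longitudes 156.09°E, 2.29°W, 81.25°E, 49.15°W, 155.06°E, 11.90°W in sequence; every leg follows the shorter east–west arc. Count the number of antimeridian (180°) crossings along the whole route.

1

Leg 1: +156.09° → -2.29°, shortest Δλ = -158.38° (west) — does not cross 180°.
Leg 2: -2.29° → +81.25°, shortest Δλ = 83.54° (east) — does not cross 180°.
Leg 3: +81.25° → -49.15°, shortest Δλ = -130.4° (west) — does not cross 180°.
Leg 4: -49.15° → +155.06°, shortest Δλ = -155.79° (west) — crosses 180°.
Leg 5: +155.06° → -11.90°, shortest Δλ = -166.96° (west) — does not cross 180°.
Total crossings: 1.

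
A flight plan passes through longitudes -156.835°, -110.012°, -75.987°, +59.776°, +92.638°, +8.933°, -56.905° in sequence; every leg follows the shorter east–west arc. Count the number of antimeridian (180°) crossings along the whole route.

Leg 1: -156.835° → -110.012°, shortest Δλ = 46.823° (east) — does not cross 180°.
Leg 2: -110.012° → -75.987°, shortest Δλ = 34.025° (east) — does not cross 180°.
Leg 3: -75.987° → +59.776°, shortest Δλ = 135.763° (east) — does not cross 180°.
Leg 4: +59.776° → +92.638°, shortest Δλ = 32.862° (east) — does not cross 180°.
Leg 5: +92.638° → +8.933°, shortest Δλ = -83.705° (west) — does not cross 180°.
Leg 6: +8.933° → -56.905°, shortest Δλ = -65.838° (west) — does not cross 180°.
Total crossings: 0.

0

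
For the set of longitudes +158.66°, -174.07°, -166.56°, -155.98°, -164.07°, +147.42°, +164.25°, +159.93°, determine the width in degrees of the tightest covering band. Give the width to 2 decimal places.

Sort the longitudes: -174.07°, -166.56°, -164.07°, -155.98°, +147.42°, +158.66°, +159.93°, +164.25°.
Eastward gaps between consecutive values (wrapping around): 7.51°, 2.49°, 8.09°, 303.40°, 11.24°, 1.27°, 4.32°, 21.68°.
Largest gap = 303.40° ⇒ minimal covering band is its complement: 360° − 303.40° = 56.60°.
Band runs from +147.42° eastward to -155.98°, crossing the antimeridian.

56.60°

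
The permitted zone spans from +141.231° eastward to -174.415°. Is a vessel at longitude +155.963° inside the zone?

Band width going east from +141.231° to -174.415°: ((-174.415 − 141.231) mod 360) = 44.354°.
Offset of +155.963° east of the west edge: ((155.963 − 141.231) mod 360) = 14.732°.
14.732° ≤ 44.354° ⇒ inside.

Yes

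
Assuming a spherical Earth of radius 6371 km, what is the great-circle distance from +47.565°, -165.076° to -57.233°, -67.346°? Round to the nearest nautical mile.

7928 nmi

Δλ = -67.346 − -165.076 = 97.730°.
Δφ = -57.233 − 47.565 = -104.798°.
a = sin²(Δφ/2) + cos φ₁ · cos φ₂ · sin²(Δλ/2) = 0.834862.
c = 2·atan2(√a, √(1−a)) = 2.30463 rad → d = 6371·c ≈ 14682.83 km ≈ 7928.09 nmi.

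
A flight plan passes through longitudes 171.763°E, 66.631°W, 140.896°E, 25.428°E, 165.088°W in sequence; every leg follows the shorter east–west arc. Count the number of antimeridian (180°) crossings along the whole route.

Leg 1: +171.763° → -66.631°, shortest Δλ = 121.606° (east) — crosses 180°.
Leg 2: -66.631° → +140.896°, shortest Δλ = -152.473° (west) — crosses 180°.
Leg 3: +140.896° → +25.428°, shortest Δλ = -115.468° (west) — does not cross 180°.
Leg 4: +25.428° → -165.088°, shortest Δλ = 169.484° (east) — crosses 180°.
Total crossings: 3.

3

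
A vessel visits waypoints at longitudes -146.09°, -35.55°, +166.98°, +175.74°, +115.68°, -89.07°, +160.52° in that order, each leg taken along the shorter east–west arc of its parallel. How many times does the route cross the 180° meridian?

3

Leg 1: -146.09° → -35.55°, shortest Δλ = 110.54° (east) — does not cross 180°.
Leg 2: -35.55° → +166.98°, shortest Δλ = -157.47° (west) — crosses 180°.
Leg 3: +166.98° → +175.74°, shortest Δλ = 8.76° (east) — does not cross 180°.
Leg 4: +175.74° → +115.68°, shortest Δλ = -60.06° (west) — does not cross 180°.
Leg 5: +115.68° → -89.07°, shortest Δλ = 155.25° (east) — crosses 180°.
Leg 6: -89.07° → +160.52°, shortest Δλ = -110.41° (west) — crosses 180°.
Total crossings: 3.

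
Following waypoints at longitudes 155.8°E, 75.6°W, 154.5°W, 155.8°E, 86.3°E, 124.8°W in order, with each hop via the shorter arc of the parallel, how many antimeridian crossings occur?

Leg 1: +155.8° → -75.6°, shortest Δλ = 128.6° (east) — crosses 180°.
Leg 2: -75.6° → -154.5°, shortest Δλ = -78.9° (west) — does not cross 180°.
Leg 3: -154.5° → +155.8°, shortest Δλ = -49.7° (west) — crosses 180°.
Leg 4: +155.8° → +86.3°, shortest Δλ = -69.5° (west) — does not cross 180°.
Leg 5: +86.3° → -124.8°, shortest Δλ = 148.9° (east) — crosses 180°.
Total crossings: 3.

3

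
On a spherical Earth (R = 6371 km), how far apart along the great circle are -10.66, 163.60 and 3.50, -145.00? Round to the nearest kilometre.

5902 km

Δλ = -145.00 − 163.60 = -308.60°; wrapped into (−180°, 180°]: 51.40°.
Δφ = 3.50 − -10.66 = 14.16°.
a = sin²(Δφ/2) + cos φ₁ · cos φ₂ · sin²(Δλ/2) = 0.199662.
c = 2·atan2(√a, √(1−a)) = 0.92645 rad → d = 6371·c ≈ 5902.41 km.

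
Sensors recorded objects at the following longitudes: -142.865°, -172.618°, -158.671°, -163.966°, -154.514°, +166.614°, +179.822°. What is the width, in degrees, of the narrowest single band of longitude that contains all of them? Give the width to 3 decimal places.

Sort the longitudes: -172.618°, -163.966°, -158.671°, -154.514°, -142.865°, +166.614°, +179.822°.
Eastward gaps between consecutive values (wrapping around): 8.652°, 5.295°, 4.157°, 11.649°, 309.479°, 13.208°, 7.560°.
Largest gap = 309.479° ⇒ minimal covering band is its complement: 360° − 309.479° = 50.521°.
Band runs from +166.614° eastward to -142.865°, crossing the antimeridian.

50.521°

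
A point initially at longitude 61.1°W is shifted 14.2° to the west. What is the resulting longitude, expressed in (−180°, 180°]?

75.3°W

Start at -61.1°; shift −14.2° → -75.3°.
-75.3° already lies in (−180°, 180°].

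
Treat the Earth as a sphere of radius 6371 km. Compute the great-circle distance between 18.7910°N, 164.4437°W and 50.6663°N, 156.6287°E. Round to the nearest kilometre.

Δλ = 156.6287 − -164.4437 = 321.0724°; wrapped into (−180°, 180°]: -38.9276°.
Δφ = 50.6663 − 18.7910 = 31.8753°.
a = sin²(Δφ/2) + cos φ₁ · cos φ₂ · sin²(Δλ/2) = 0.142024.
c = 2·atan2(√a, √(1−a)) = 0.77281 rad → d = 6371·c ≈ 4923.57 km.

4924 km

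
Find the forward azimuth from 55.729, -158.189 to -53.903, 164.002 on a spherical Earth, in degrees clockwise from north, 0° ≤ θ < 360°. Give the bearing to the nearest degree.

203°

Δλ = 164.002 − -158.189 = 322.191°; wrapped into (−180°, 180°]: -37.809°.
θ = atan2( sin Δλ · cos φ₂ , cos φ₁ · sin φ₂ − sin φ₁ · cos φ₂ · cos Δλ )
  = atan2(-0.36117, -0.83966) = -156.726° → normalised to [0°, 360°): 203.274°.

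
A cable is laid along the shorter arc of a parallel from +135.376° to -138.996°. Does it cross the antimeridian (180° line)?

Yes

Naïve |-138.996 − 135.376| = 274.372° > 180°, so the shorter arc goes the other way round — across 180°.
Signed shortest Δλ = ((-138.996 − 135.376 + 180) mod 360) − 180 = 85.628°.
Going east by 85.628° from +135.376° passes through 180° before reaching -138.996°.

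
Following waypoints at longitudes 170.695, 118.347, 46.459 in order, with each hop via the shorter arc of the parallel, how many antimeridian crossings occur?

0

Leg 1: +170.695° → +118.347°, shortest Δλ = -52.348° (west) — does not cross 180°.
Leg 2: +118.347° → +46.459°, shortest Δλ = -71.888° (west) — does not cross 180°.
Total crossings: 0.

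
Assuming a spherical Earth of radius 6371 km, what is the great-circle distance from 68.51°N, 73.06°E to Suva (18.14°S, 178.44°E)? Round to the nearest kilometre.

12505 km

Δλ = 178.44 − 73.06 = 105.38°.
Δφ = -18.14 − 68.51 = -86.65°.
a = sin²(Δφ/2) + cos φ₁ · cos φ₂ · sin²(Δλ/2) = 0.691014.
c = 2·atan2(√a, √(1−a)) = 1.96279 rad → d = 6371·c ≈ 12504.91 km.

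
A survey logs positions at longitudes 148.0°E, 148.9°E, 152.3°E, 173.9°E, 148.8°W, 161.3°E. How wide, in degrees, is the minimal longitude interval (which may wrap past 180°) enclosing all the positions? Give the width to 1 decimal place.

Sort the longitudes: -148.8°, +148.0°, +148.9°, +152.3°, +161.3°, +173.9°.
Eastward gaps between consecutive values (wrapping around): 296.8°, 0.9°, 3.4°, 9.0°, 12.6°, 37.3°.
Largest gap = 296.8° ⇒ minimal covering band is its complement: 360° − 296.8° = 63.2°.
Band runs from +148.0° eastward to -148.8°, crossing the antimeridian.

63.2°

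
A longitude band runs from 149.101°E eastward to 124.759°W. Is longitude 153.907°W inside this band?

Band width going east from +149.101° to -124.759°: ((-124.759 − 149.101) mod 360) = 86.140°.
Offset of -153.907° east of the west edge: ((-153.907 − 149.101) mod 360) = 56.992°.
56.992° ≤ 86.140° ⇒ inside.

Yes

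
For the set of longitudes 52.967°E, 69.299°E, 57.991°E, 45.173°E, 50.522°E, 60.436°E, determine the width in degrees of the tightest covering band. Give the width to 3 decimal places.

24.126°

Sort the longitudes: +45.173°, +50.522°, +52.967°, +57.991°, +60.436°, +69.299°.
Eastward gaps between consecutive values (wrapping around): 5.349°, 2.445°, 5.024°, 2.445°, 8.863°, 335.874°.
Largest gap = 335.874° ⇒ minimal covering band is its complement: 360° − 335.874° = 24.126°.
Band runs from +45.173° eastward to +69.299°.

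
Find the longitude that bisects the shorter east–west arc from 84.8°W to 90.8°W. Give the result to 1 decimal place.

Signed shortest Δλ from -84.8° to -90.8° is -6.0°.
Midpoint longitude = -84.8° + (-6.0°)/2 = -84.8° − 3.0° = -87.8°.

87.8°W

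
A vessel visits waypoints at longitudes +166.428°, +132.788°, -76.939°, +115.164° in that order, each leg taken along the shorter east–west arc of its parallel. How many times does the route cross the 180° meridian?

Leg 1: +166.428° → +132.788°, shortest Δλ = -33.64° (west) — does not cross 180°.
Leg 2: +132.788° → -76.939°, shortest Δλ = 150.273° (east) — crosses 180°.
Leg 3: -76.939° → +115.164°, shortest Δλ = -167.897° (west) — crosses 180°.
Total crossings: 2.

2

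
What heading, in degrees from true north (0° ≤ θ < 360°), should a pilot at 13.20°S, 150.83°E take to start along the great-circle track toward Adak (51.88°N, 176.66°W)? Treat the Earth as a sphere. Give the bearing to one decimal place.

20.6°

Δλ = -176.66 − 150.83 = -327.49°; wrapped into (−180°, 180°]: 32.51°.
θ = atan2( sin Δλ · cos φ₂ , cos φ₁ · sin φ₂ − sin φ₁ · cos φ₂ · cos Δλ )
  = atan2(0.33177, 0.88481) = 20.554° → normalised to [0°, 360°): 20.554°.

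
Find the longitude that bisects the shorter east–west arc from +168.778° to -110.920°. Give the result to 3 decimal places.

-151.071°

Signed shortest Δλ from +168.778° to -110.920° is +80.302°.
Midpoint longitude = +168.778° + (+80.302°)/2 = +168.778° + 40.151° = +208.929°.
Normalise into (−180°, 180°]: -151.071°.
(The naïve average (+168.778 + -110.920)/2 = 28.929° is on the wrong side of the globe.)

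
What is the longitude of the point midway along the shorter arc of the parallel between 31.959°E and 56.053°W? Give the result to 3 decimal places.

Signed shortest Δλ from +31.959° to -56.053° is -88.012°.
Midpoint longitude = +31.959° + (-88.012°)/2 = +31.959° − 44.006° = -12.047°.

12.047°W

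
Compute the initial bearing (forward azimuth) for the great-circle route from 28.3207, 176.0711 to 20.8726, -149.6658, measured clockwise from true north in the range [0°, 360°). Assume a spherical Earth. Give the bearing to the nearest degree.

Δλ = -149.6658 − 176.0711 = -325.7369°; wrapped into (−180°, 180°]: 34.2631°.
θ = atan2( sin Δλ · cos φ₂ , cos φ₁ · sin φ₂ − sin φ₁ · cos φ₂ · cos Δλ )
  = atan2(0.52605, -0.05270) = 95.721° → normalised to [0°, 360°): 95.721°.

96°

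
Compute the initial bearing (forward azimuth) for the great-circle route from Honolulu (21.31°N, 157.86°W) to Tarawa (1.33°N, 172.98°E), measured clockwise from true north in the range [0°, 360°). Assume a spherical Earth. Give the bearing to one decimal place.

Δλ = 172.98 − -157.86 = 330.84°; wrapped into (−180°, 180°]: -29.16°.
θ = atan2( sin Δλ · cos φ₂ , cos φ₁ · sin φ₂ − sin φ₁ · cos φ₂ · cos Δλ )
  = atan2(-0.48712, -0.29565) = -121.255° → normalised to [0°, 360°): 238.745°.

238.7°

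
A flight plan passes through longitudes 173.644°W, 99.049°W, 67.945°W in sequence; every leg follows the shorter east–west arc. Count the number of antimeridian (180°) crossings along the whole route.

Leg 1: -173.644° → -99.049°, shortest Δλ = 74.595° (east) — does not cross 180°.
Leg 2: -99.049° → -67.945°, shortest Δλ = 31.104° (east) — does not cross 180°.
Total crossings: 0.

0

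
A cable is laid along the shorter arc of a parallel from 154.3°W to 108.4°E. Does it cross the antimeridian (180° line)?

Naïve |108.4 − -154.3| = 262.7° > 180°, so the shorter arc goes the other way round — across 180°.
Signed shortest Δλ = ((108.4 − -154.3 + 180) mod 360) − 180 = -97.3°.
Going west by 97.3° from -154.3° passes through 180° before reaching +108.4°.

Yes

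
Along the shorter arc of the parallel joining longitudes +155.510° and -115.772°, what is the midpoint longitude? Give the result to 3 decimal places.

-160.131°

Signed shortest Δλ from +155.510° to -115.772° is +88.718°.
Midpoint longitude = +155.510° + (+88.718°)/2 = +155.510° + 44.359° = +199.869°.
Normalise into (−180°, 180°]: -160.131°.
(The naïve average (+155.510 + -115.772)/2 = 19.869° is on the wrong side of the globe.)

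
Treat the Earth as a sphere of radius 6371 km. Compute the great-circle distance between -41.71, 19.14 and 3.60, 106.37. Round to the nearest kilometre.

10044 km

Δλ = 106.37 − 19.14 = 87.23°.
Δφ = 3.60 − -41.71 = 45.31°.
a = sin²(Δφ/2) + cos φ₁ · cos φ₂ · sin²(Δλ/2) = 0.502886.
c = 2·atan2(√a, √(1−a)) = 1.57657 rad → d = 6371·c ≈ 10044.32 km.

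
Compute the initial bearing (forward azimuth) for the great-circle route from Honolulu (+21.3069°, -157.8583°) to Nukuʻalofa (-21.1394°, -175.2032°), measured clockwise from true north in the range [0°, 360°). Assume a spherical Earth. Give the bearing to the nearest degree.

203°

Δλ = -175.2032 − -157.8583 = -17.3449°.
θ = atan2( sin Δλ · cos φ₂ , cos φ₁ · sin φ₂ − sin φ₁ · cos φ₂ · cos Δλ )
  = atan2(-0.27806, -0.65949) = -157.138° → normalised to [0°, 360°): 202.862°.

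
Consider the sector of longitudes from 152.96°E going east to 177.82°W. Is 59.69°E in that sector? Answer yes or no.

No

Band width going east from +152.96° to -177.82°: ((-177.82 − 152.96) mod 360) = 29.22°.
Offset of +59.69° east of the west edge: ((59.69 − 152.96) mod 360) = 266.73°.
266.73° > 29.22° ⇒ outside.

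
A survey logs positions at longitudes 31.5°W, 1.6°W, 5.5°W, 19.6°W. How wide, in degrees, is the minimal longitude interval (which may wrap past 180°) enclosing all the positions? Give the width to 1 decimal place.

Sort the longitudes: -31.5°, -19.6°, -5.5°, -1.6°.
Eastward gaps between consecutive values (wrapping around): 11.9°, 14.1°, 3.9°, 330.1°.
Largest gap = 330.1° ⇒ minimal covering band is its complement: 360° − 330.1° = 29.9°.
Band runs from -31.5° eastward to -1.6°.

29.9°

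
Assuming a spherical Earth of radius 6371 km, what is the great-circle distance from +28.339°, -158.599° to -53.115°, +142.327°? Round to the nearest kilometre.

Δλ = 142.327 − -158.599 = 300.926°; wrapped into (−180°, 180°]: -59.074°.
Δφ = -53.115 − 28.339 = -81.454°.
a = sin²(Δφ/2) + cos φ₁ · cos φ₂ · sin²(Δλ/2) = 0.554088.
c = 2·atan2(√a, √(1−a)) = 1.67918 rad → d = 6371·c ≈ 10698.09 km.

10698 km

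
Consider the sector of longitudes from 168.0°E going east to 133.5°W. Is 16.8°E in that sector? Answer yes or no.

Band width going east from +168.0° to -133.5°: ((-133.5 − 168.0) mod 360) = 58.5°.
Offset of +16.8° east of the west edge: ((16.8 − 168.0) mod 360) = 208.8°.
208.8° > 58.5° ⇒ outside.

No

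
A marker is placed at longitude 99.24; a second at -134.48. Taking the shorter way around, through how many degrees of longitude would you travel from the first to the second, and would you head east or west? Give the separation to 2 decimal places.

Raw difference: -134.48 − 99.24 = -233.72°.
Normalise into (−180°, 180°]: -233.72° + 360° = 126.28°.
Positive ⇒ the second point lies to the east; separation 126.28°.

126.28° east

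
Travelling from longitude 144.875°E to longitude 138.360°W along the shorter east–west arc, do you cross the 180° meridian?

Naïve |-138.360 − 144.875| = 283.235° > 180°, so the shorter arc goes the other way round — across 180°.
Signed shortest Δλ = ((-138.360 − 144.875 + 180) mod 360) − 180 = 76.765°.
Going east by 76.765° from +144.875° passes through 180° before reaching -138.360°.

Yes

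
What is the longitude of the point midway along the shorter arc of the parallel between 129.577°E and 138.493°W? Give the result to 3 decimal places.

Signed shortest Δλ from +129.577° to -138.493° is +91.930°.
Midpoint longitude = +129.577° + (+91.930°)/2 = +129.577° + 45.965° = +175.542°.
(The naïve average (+129.577 + -138.493)/2 = -4.458° is on the wrong side of the globe.)

175.542°E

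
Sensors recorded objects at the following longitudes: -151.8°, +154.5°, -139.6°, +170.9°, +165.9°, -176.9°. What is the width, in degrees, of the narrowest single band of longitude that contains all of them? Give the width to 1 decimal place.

Sort the longitudes: -176.9°, -151.8°, -139.6°, +154.5°, +165.9°, +170.9°.
Eastward gaps between consecutive values (wrapping around): 25.1°, 12.2°, 294.1°, 11.4°, 5.0°, 12.2°.
Largest gap = 294.1° ⇒ minimal covering band is its complement: 360° − 294.1° = 65.9°.
Band runs from +154.5° eastward to -139.6°, crossing the antimeridian.

65.9°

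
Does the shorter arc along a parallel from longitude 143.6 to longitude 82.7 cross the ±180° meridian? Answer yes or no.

Signed shortest Δλ = ((82.7 − 143.6 + 180) mod 360) − 180 = -60.9°.
Going west by 60.9° from +143.6° reaches +82.7° without touching 180°.

No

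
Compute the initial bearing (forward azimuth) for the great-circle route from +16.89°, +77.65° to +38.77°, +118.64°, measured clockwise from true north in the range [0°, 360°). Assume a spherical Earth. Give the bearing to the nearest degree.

50°

Δλ = 118.64 − 77.65 = 40.99°.
θ = atan2( sin Δλ · cos φ₂ , cos φ₁ · sin φ₂ − sin φ₁ · cos φ₂ · cos Δλ )
  = atan2(0.51140, 0.42820) = 50.060° → normalised to [0°, 360°): 50.060°.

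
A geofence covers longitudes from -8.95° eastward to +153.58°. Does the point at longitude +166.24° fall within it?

Band width going east from -8.95° to +153.58°: ((153.58 − -8.95) mod 360) = 162.53°.
Offset of +166.24° east of the west edge: ((166.24 − -8.95) mod 360) = 175.19°.
175.19° > 162.53° ⇒ outside.

No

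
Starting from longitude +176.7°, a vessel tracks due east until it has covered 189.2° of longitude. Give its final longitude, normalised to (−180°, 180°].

+5.9°

Start at +176.7°; shift +189.2° → +365.9°.
+365.9° lies outside (−180°, 180°]; subtract 360° → +5.9°.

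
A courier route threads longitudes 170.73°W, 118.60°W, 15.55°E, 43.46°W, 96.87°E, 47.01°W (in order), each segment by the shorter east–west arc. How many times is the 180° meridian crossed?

Leg 1: -170.73° → -118.60°, shortest Δλ = 52.13° (east) — does not cross 180°.
Leg 2: -118.60° → +15.55°, shortest Δλ = 134.15° (east) — does not cross 180°.
Leg 3: +15.55° → -43.46°, shortest Δλ = -59.01° (west) — does not cross 180°.
Leg 4: -43.46° → +96.87°, shortest Δλ = 140.33° (east) — does not cross 180°.
Leg 5: +96.87° → -47.01°, shortest Δλ = -143.88° (west) — does not cross 180°.
Total crossings: 0.

0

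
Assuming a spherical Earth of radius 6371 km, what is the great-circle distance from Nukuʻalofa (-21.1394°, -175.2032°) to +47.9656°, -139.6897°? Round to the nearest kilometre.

8460 km

Δλ = -139.6897 − -175.2032 = 35.5135°.
Δφ = 47.9656 − -21.1394 = 69.1050°.
a = sin²(Δφ/2) + cos φ₁ · cos φ₂ · sin²(Δλ/2) = 0.379759.
c = 2·atan2(√a, √(1−a)) = 1.32793 rad → d = 6371·c ≈ 8460.26 km.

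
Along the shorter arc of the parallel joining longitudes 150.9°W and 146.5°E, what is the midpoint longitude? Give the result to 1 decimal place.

177.8°E

Signed shortest Δλ from -150.9° to +146.5° is -62.6°.
Midpoint longitude = -150.9° + (-62.6°)/2 = -150.9° − 31.3° = -182.2°.
Normalise into (−180°, 180°]: +177.8°.
(The naïve average (-150.9 + +146.5)/2 = -2.2° is on the wrong side of the globe.)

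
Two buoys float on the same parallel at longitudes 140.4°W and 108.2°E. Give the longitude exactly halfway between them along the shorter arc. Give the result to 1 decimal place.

Signed shortest Δλ from -140.4° to +108.2° is -111.4°.
Midpoint longitude = -140.4° + (-111.4°)/2 = -140.4° − 55.7° = -196.1°.
Normalise into (−180°, 180°]: +163.9°.
(The naïve average (-140.4 + +108.2)/2 = -16.1° is on the wrong side of the globe.)

163.9°E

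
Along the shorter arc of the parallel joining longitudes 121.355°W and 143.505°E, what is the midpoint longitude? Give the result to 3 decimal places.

168.925°W

Signed shortest Δλ from -121.355° to +143.505° is -95.140°.
Midpoint longitude = -121.355° + (-95.140°)/2 = -121.355° − 47.570° = -168.925°.
(The naïve average (-121.355 + +143.505)/2 = 11.075° is on the wrong side of the globe.)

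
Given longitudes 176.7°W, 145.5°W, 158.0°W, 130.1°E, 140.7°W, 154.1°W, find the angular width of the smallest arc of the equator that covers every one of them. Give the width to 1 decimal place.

Sort the longitudes: -176.7°, -158.0°, -154.1°, -145.5°, -140.7°, +130.1°.
Eastward gaps between consecutive values (wrapping around): 18.7°, 3.9°, 8.6°, 4.8°, 270.8°, 53.2°.
Largest gap = 270.8° ⇒ minimal covering band is its complement: 360° − 270.8° = 89.2°.
Band runs from +130.1° eastward to -140.7°, crossing the antimeridian.

89.2°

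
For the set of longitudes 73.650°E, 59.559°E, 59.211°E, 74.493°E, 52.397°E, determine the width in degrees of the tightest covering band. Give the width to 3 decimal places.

Sort the longitudes: +52.397°, +59.211°, +59.559°, +73.650°, +74.493°.
Eastward gaps between consecutive values (wrapping around): 6.814°, 0.348°, 14.091°, 0.843°, 337.904°.
Largest gap = 337.904° ⇒ minimal covering band is its complement: 360° − 337.904° = 22.096°.
Band runs from +52.397° eastward to +74.493°.

22.096°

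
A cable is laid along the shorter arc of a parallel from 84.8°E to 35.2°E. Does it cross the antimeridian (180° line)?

Signed shortest Δλ = ((35.2 − 84.8 + 180) mod 360) − 180 = -49.6°.
Going west by 49.6° from +84.8° reaches +35.2° without touching 180°.

No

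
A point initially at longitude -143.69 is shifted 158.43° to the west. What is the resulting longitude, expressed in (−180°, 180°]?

+57.88°

Start at -143.69°; shift −158.43° → -302.12°.
-302.12° lies outside (−180°, 180°]; add 360° → +57.88°.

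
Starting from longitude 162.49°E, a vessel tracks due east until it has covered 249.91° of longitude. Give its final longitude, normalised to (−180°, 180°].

52.40°E

Start at +162.49°; shift +249.91° → +412.40°.
+412.40° lies outside (−180°, 180°]; subtract 360° → +52.40°.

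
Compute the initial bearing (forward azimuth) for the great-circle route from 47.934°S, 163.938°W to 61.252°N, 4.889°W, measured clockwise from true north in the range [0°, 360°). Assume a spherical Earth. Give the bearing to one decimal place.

Δλ = -4.889 − -163.938 = 159.049°.
θ = atan2( sin Δλ · cos φ₂ , cos φ₁ · sin φ₂ − sin φ₁ · cos φ₂ · cos Δλ )
  = atan2(0.17198, 0.25396) = 34.105° → normalised to [0°, 360°): 34.105°.

34.1°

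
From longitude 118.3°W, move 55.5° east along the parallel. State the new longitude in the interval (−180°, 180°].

Start at -118.3°; shift +55.5° → -62.8°.
-62.8° already lies in (−180°, 180°].

62.8°W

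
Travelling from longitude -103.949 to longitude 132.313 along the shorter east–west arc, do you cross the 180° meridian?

Yes

Naïve |132.313 − -103.949| = 236.262° > 180°, so the shorter arc goes the other way round — across 180°.
Signed shortest Δλ = ((132.313 − -103.949 + 180) mod 360) − 180 = -123.738°.
Going west by 123.738° from -103.949° passes through 180° before reaching +132.313°.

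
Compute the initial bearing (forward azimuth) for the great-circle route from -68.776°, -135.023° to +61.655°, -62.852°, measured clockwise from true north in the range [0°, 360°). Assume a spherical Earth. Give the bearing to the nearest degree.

Δλ = -62.852 − -135.023 = 72.171°.
θ = atan2( sin Δλ · cos φ₂ , cos φ₁ · sin φ₂ − sin φ₁ · cos φ₂ · cos Δλ )
  = atan2(0.45198, 0.45412) = 44.865° → normalised to [0°, 360°): 44.865°.

45°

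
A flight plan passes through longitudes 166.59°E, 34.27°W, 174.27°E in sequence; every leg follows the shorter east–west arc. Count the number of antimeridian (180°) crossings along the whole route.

2

Leg 1: +166.59° → -34.27°, shortest Δλ = 159.14° (east) — crosses 180°.
Leg 2: -34.27° → +174.27°, shortest Δλ = -151.46° (west) — crosses 180°.
Total crossings: 2.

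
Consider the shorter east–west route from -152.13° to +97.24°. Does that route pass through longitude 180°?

Yes

Naïve |97.24 − -152.13| = 249.37° > 180°, so the shorter arc goes the other way round — across 180°.
Signed shortest Δλ = ((97.24 − -152.13 + 180) mod 360) − 180 = -110.63°.
Going west by 110.63° from -152.13° passes through 180° before reaching +97.24°.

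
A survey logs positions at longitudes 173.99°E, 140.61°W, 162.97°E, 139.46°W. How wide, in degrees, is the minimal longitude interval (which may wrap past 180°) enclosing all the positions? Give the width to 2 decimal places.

Sort the longitudes: -140.61°, -139.46°, +162.97°, +173.99°.
Eastward gaps between consecutive values (wrapping around): 1.15°, 302.43°, 11.02°, 45.40°.
Largest gap = 302.43° ⇒ minimal covering band is its complement: 360° − 302.43° = 57.57°.
Band runs from +162.97° eastward to -139.46°, crossing the antimeridian.

57.57°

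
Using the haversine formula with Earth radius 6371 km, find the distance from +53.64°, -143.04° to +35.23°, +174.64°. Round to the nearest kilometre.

3853 km

Δλ = 174.64 − -143.04 = 317.68°; wrapped into (−180°, 180°]: -42.32°.
Δφ = 35.23 − 53.64 = -18.41°.
a = sin²(Δφ/2) + cos φ₁ · cos φ₂ · sin²(Δλ/2) = 0.088691.
c = 2·atan2(√a, √(1−a)) = 0.60480 rad → d = 6371·c ≈ 3853.16 km.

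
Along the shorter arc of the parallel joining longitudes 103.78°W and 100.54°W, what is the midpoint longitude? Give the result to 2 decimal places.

102.16°W

Signed shortest Δλ from -103.78° to -100.54° is +3.24°.
Midpoint longitude = -103.78° + (+3.24°)/2 = -103.78° + 1.62° = -102.16°.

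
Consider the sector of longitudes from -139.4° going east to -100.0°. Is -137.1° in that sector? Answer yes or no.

Yes

Band width going east from -139.4° to -100.0°: ((-100.0 − -139.4) mod 360) = 39.4°.
Offset of -137.1° east of the west edge: ((-137.1 − -139.4) mod 360) = 2.3°.
2.3° ≤ 39.4° ⇒ inside.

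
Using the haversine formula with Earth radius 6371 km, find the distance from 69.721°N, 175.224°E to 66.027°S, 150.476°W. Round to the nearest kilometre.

Δλ = -150.476 − 175.224 = -325.700°; wrapped into (−180°, 180°]: 34.300°.
Δφ = -66.027 − 69.721 = -135.748°.
a = sin²(Δφ/2) + cos φ₁ · cos φ₂ · sin²(Δλ/2) = 0.870383.
c = 2·atan2(√a, √(1−a)) = 2.40501 rad → d = 6371·c ≈ 15322.30 km.

15322 km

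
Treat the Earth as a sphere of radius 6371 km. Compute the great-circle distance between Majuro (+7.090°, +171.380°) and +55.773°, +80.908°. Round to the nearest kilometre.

9386 km

Δλ = 80.908 − 171.380 = -90.472°.
Δφ = 55.773 − 7.090 = 48.683°.
a = sin²(Δφ/2) + cos φ₁ · cos φ₂ · sin²(Δλ/2) = 0.451273.
c = 2·atan2(√a, √(1−a)) = 1.47319 rad → d = 6371·c ≈ 9385.68 km.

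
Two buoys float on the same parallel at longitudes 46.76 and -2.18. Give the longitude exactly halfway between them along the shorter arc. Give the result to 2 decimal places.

Signed shortest Δλ from +46.76° to -2.18° is -48.94°.
Midpoint longitude = +46.76° + (-48.94°)/2 = +46.76° − 24.47° = +22.29°.

+22.29°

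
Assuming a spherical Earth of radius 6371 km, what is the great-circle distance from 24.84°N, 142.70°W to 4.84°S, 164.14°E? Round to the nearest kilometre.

Δλ = 164.14 − -142.70 = 306.84°; wrapped into (−180°, 180°]: -53.16°.
Δφ = -4.84 − 24.84 = -29.68°.
a = sin²(Δφ/2) + cos φ₁ · cos φ₂ · sin²(Δλ/2) = 0.246636.
c = 2·atan2(√a, √(1−a)) = 1.03941 rad → d = 6371·c ≈ 6622.09 km.

6622 km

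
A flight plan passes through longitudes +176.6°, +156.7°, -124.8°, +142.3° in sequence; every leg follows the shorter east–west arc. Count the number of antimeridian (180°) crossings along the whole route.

2

Leg 1: +176.6° → +156.7°, shortest Δλ = -19.9° (west) — does not cross 180°.
Leg 2: +156.7° → -124.8°, shortest Δλ = 78.5° (east) — crosses 180°.
Leg 3: -124.8° → +142.3°, shortest Δλ = -92.9° (west) — crosses 180°.
Total crossings: 2.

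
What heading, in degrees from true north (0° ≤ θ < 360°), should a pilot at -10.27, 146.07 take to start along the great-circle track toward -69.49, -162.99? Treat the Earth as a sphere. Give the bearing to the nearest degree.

163°

Δλ = -162.99 − 146.07 = -309.06°; wrapped into (−180°, 180°]: 50.94°.
θ = atan2( sin Δλ · cos φ₂ , cos φ₁ · sin φ₂ − sin φ₁ · cos φ₂ · cos Δλ )
  = atan2(0.27206, -0.88224) = 162.862° → normalised to [0°, 360°): 162.862°.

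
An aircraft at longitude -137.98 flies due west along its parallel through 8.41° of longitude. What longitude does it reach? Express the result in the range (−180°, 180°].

Start at -137.98°; shift −8.41° → -146.39°.
-146.39° already lies in (−180°, 180°].

-146.39°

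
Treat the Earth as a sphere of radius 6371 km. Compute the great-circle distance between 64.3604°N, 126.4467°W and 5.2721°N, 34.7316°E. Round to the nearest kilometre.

12116 km

Δλ = 34.7316 − -126.4467 = 161.1783°.
Δφ = 5.2721 − 64.3604 = -59.0883°.
a = sin²(Δφ/2) + cos φ₁ · cos φ₂ · sin²(Δλ/2) = 0.662500.
c = 2·atan2(√a, √(1−a)) = 1.90181 rad → d = 6371·c ≈ 12116.42 km.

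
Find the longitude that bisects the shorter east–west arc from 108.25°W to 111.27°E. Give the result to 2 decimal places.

Signed shortest Δλ from -108.25° to +111.27° is -140.48°.
Midpoint longitude = -108.25° + (-140.48°)/2 = -108.25° − 70.24° = -178.49°.
(The naïve average (-108.25 + +111.27)/2 = 1.51° is on the wrong side of the globe.)

178.49°W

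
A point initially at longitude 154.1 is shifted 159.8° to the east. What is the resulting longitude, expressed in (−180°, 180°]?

Start at +154.1°; shift +159.8° → +313.9°.
+313.9° lies outside (−180°, 180°]; subtract 360° → -46.1°.

-46.1°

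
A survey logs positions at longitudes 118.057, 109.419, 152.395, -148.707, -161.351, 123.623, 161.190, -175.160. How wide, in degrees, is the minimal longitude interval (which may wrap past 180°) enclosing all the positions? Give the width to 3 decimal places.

Sort the longitudes: -175.160°, -161.351°, -148.707°, +109.419°, +118.057°, +123.623°, +152.395°, +161.190°.
Eastward gaps between consecutive values (wrapping around): 13.809°, 12.644°, 258.126°, 8.638°, 5.566°, 28.772°, 8.795°, 23.650°.
Largest gap = 258.126° ⇒ minimal covering band is its complement: 360° − 258.126° = 101.874°.
Band runs from +109.419° eastward to -148.707°, crossing the antimeridian.

101.874°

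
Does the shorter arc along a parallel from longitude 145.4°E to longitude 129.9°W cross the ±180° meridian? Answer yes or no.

Naïve |-129.9 − 145.4| = 275.3° > 180°, so the shorter arc goes the other way round — across 180°.
Signed shortest Δλ = ((-129.9 − 145.4 + 180) mod 360) − 180 = 84.7°.
Going east by 84.7° from +145.4° passes through 180° before reaching -129.9°.

Yes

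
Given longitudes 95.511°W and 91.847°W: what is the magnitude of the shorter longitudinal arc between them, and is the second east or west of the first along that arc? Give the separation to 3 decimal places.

Raw difference: -91.847 − -95.511 = 3.664°.
Normalise into (−180°, 180°]: 3.664° stays 3.664°.
Positive ⇒ the second point lies to the east; separation 3.664°.

3.664° east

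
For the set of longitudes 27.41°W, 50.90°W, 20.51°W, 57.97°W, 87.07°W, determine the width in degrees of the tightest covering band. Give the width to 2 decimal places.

Sort the longitudes: -87.07°, -57.97°, -50.90°, -27.41°, -20.51°.
Eastward gaps between consecutive values (wrapping around): 29.10°, 7.07°, 23.49°, 6.90°, 293.44°.
Largest gap = 293.44° ⇒ minimal covering band is its complement: 360° − 293.44° = 66.56°.
Band runs from -87.07° eastward to -20.51°.

66.56°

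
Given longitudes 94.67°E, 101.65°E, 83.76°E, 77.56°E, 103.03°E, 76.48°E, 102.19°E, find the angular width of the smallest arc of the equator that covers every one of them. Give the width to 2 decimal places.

Sort the longitudes: +76.48°, +77.56°, +83.76°, +94.67°, +101.65°, +102.19°, +103.03°.
Eastward gaps between consecutive values (wrapping around): 1.08°, 6.20°, 10.91°, 6.98°, 0.54°, 0.84°, 333.45°.
Largest gap = 333.45° ⇒ minimal covering band is its complement: 360° − 333.45° = 26.55°.
Band runs from +76.48° eastward to +103.03°.

26.55°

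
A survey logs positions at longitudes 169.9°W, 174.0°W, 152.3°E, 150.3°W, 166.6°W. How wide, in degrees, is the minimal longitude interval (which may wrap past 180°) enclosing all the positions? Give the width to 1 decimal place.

57.4°

Sort the longitudes: -174.0°, -169.9°, -166.6°, -150.3°, +152.3°.
Eastward gaps between consecutive values (wrapping around): 4.1°, 3.3°, 16.3°, 302.6°, 33.7°.
Largest gap = 302.6° ⇒ minimal covering band is its complement: 360° − 302.6° = 57.4°.
Band runs from +152.3° eastward to -150.3°, crossing the antimeridian.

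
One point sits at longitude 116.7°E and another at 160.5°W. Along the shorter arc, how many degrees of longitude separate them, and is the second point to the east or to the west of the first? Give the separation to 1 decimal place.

82.8° east

Raw difference: -160.5 − 116.7 = -277.2°.
Normalise into (−180°, 180°]: -277.2° + 360° = 82.8°.
Positive ⇒ the second point lies to the east; separation 82.8°.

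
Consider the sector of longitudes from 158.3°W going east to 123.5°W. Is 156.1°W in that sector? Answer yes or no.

Yes

Band width going east from -158.3° to -123.5°: ((-123.5 − -158.3) mod 360) = 34.8°.
Offset of -156.1° east of the west edge: ((-156.1 − -158.3) mod 360) = 2.2°.
2.2° ≤ 34.8° ⇒ inside.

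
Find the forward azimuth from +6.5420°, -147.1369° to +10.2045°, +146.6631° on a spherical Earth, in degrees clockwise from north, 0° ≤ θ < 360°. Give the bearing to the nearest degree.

Δλ = 146.6631 − -147.1369 = 293.8000°; wrapped into (−180°, 180°]: -66.2000°.
θ = atan2( sin Δλ · cos φ₂ , cos φ₁ · sin φ₂ − sin φ₁ · cos φ₂ · cos Δλ )
  = atan2(-0.90049, 0.13076) = -81.738° → normalised to [0°, 360°): 278.262°.

278°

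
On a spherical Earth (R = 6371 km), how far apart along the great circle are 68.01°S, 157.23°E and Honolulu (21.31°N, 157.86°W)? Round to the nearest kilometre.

10581 km

Δλ = -157.86 − 157.23 = -315.09°; wrapped into (−180°, 180°]: 44.91°.
Δφ = 21.31 − -68.01 = 89.32°.
a = sin²(Δφ/2) + cos φ₁ · cos φ₂ · sin²(Δλ/2) = 0.544959.
c = 2·atan2(√a, √(1−a)) = 1.66084 rad → d = 6371·c ≈ 10581.19 km.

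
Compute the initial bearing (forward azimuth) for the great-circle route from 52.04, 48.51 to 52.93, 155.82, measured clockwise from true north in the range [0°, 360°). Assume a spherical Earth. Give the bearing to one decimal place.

42.3°

Δλ = 155.82 − 48.51 = 107.31°.
θ = atan2( sin Δλ · cos φ₂ , cos φ₁ · sin φ₂ − sin φ₁ · cos φ₂ · cos Δλ )
  = atan2(0.57549, 0.63221) = 42.311° → normalised to [0°, 360°): 42.311°.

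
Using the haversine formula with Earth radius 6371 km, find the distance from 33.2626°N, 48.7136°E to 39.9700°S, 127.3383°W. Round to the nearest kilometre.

Δλ = -127.3383 − 48.7136 = -176.0519°.
Δφ = -39.9700 − 33.2626 = -73.2326°.
a = sin²(Δφ/2) + cos φ₁ · cos φ₂ · sin²(Δλ/2) = 0.995817.
c = 2·atan2(√a, √(1−a)) = 3.01216 rad → d = 6371·c ≈ 19190.45 km.

19190 km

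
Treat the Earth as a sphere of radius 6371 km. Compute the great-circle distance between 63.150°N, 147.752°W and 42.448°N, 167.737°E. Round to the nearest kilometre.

3656 km

Δλ = 167.737 − -147.752 = 315.489°; wrapped into (−180°, 180°]: -44.511°.
Δφ = 42.448 − 63.150 = -20.702°.
a = sin²(Δφ/2) + cos φ₁ · cos φ₂ · sin²(Δλ/2) = 0.080089.
c = 2·atan2(√a, √(1−a)) = 0.57384 rad → d = 6371·c ≈ 3655.95 km.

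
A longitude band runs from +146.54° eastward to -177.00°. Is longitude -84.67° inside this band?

Band width going east from +146.54° to -177.00°: ((-177.00 − 146.54) mod 360) = 36.46°.
Offset of -84.67° east of the west edge: ((-84.67 − 146.54) mod 360) = 128.79°.
128.79° > 36.46° ⇒ outside.

No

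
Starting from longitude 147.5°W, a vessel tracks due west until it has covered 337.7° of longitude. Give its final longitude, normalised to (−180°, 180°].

125.2°W

Start at -147.5°; shift −337.7° → -485.2°.
-485.2° lies outside (−180°, 180°]; add 360° → -125.2°.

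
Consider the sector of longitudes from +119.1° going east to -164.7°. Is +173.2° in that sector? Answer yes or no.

Band width going east from +119.1° to -164.7°: ((-164.7 − 119.1) mod 360) = 76.2°.
Offset of +173.2° east of the west edge: ((173.2 − 119.1) mod 360) = 54.1°.
54.1° ≤ 76.2° ⇒ inside.

Yes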